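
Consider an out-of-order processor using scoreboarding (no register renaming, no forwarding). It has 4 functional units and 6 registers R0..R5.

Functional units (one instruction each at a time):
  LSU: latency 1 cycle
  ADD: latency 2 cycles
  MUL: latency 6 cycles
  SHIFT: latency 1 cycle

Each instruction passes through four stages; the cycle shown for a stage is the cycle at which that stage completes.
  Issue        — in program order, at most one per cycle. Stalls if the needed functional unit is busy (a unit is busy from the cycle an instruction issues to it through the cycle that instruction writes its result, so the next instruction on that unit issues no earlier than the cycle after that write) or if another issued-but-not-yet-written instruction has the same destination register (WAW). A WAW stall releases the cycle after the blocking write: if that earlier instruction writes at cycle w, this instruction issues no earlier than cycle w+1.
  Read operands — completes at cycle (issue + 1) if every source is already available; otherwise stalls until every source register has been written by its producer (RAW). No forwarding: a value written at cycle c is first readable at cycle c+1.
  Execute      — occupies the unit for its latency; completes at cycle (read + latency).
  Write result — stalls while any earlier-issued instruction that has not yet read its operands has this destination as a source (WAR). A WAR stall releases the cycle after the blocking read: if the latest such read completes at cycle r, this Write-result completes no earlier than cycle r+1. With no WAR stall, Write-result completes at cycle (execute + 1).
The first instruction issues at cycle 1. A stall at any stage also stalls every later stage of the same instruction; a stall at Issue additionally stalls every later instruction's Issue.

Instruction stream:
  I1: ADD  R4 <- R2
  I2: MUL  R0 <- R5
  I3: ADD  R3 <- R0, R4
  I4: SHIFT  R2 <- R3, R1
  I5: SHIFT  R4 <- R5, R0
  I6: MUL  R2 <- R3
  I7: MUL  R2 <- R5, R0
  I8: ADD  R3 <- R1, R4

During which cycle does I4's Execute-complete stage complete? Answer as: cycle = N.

cycle = 16

  I1 | 1 | 2 | 4 | 5
  I2 | 2 | 3 | 9 | 10
  I3 | 6 | 11 | 13 | 14   struct: ADD busy until I1 writes@5 · RAW R0: wait I2 write@10
  I4 | 7 | 15 | 16 | 17   RAW R3: wait I3 write@14
  I5 | 18 | 19 | 20 | 21   struct: SHIFT busy until I4 writes@17
  I6 | 19 | 20 | 26 | 27
  I7 | 28 | 29 | 35 | 36   struct: MUL busy until I6 writes@27
  I8 | 29 | 30 | 32 | 33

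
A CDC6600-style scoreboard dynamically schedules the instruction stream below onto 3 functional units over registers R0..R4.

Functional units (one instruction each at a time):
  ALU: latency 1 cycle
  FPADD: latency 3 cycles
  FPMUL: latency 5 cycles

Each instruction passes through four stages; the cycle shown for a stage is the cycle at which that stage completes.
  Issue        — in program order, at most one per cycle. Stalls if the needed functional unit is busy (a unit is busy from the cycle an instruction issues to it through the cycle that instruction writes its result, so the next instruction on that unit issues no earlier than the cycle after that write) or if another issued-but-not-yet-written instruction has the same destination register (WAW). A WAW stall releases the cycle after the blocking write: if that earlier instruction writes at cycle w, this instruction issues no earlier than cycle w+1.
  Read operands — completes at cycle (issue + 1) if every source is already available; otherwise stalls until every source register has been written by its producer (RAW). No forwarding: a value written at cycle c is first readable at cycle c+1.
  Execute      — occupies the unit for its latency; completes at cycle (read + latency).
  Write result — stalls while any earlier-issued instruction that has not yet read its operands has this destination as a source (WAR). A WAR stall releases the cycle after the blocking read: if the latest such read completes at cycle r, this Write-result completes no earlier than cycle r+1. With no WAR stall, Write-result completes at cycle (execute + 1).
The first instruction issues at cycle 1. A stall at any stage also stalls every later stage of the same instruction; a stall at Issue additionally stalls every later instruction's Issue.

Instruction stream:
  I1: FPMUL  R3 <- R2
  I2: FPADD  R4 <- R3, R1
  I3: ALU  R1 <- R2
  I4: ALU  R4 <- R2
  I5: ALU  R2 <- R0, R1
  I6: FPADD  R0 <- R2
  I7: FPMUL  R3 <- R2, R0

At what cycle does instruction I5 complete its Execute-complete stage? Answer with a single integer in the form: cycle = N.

[1] I1 dispatched to FPMUL
[2] I1 operands ready, I2 dispatched to FPADD
[3] I3 dispatched to ALU
[4] I3 operands ready
[5] I3 complete
[7] I1 complete
[8] R3←I1
[9] I2 operands ready
[10] R1←I3
[12] I2 complete
[13] R4←I2
[14] I4 dispatched to ALU
[15] I4 operands ready
[16] I4 complete
[17] R4←I4
[18] I5 dispatched to ALU
[19] I5 operands ready, I6 dispatched to FPADD
[20] I5 complete, I7 dispatched to FPMUL
[21] R2←I5
[22] I6 operands ready
[25] I6 complete
[26] R0←I6
[27] I7 operands ready
[32] I7 complete
[33] R3←I7

cycle = 20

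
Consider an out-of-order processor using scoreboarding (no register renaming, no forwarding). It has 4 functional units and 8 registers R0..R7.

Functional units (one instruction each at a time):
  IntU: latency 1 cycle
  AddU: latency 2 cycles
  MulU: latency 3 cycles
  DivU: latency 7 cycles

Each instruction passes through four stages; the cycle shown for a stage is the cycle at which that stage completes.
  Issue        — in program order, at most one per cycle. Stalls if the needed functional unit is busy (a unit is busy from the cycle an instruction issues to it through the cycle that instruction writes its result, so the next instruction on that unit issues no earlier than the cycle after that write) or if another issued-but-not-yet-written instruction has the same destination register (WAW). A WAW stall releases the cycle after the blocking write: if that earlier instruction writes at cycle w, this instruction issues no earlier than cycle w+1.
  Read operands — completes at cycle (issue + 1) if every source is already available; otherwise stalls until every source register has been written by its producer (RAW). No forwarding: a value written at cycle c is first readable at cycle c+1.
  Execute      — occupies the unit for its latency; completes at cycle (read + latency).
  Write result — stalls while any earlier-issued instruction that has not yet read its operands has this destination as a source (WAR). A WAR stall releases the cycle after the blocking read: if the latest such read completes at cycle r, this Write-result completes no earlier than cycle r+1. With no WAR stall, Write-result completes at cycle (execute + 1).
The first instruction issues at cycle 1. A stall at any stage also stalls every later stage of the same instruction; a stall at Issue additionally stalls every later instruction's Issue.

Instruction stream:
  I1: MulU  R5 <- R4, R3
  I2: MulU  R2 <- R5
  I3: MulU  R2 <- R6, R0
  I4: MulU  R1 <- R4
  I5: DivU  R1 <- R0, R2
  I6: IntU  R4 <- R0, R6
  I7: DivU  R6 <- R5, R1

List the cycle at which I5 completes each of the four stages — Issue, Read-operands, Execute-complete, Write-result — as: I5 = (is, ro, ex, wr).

I5 = (25, 26, 33, 34)

  I1 | 1 | 2 | 5 | 6
  I2 | 7 | 8 | 11 | 12   struct: MulU busy until I1 writes@6
  I3 | 13 | 14 | 17 | 18   struct: MulU busy until I2 writes@12
  I4 | 19 | 20 | 23 | 24   struct: MulU busy until I3 writes@18
  I5 | 25 | 26 | 33 | 34   WAW R1: wait I4 write@24
  I6 | 26 | 27 | 28 | 29
  I7 | 35 | 36 | 43 | 44   struct: DivU busy until I5 writes@34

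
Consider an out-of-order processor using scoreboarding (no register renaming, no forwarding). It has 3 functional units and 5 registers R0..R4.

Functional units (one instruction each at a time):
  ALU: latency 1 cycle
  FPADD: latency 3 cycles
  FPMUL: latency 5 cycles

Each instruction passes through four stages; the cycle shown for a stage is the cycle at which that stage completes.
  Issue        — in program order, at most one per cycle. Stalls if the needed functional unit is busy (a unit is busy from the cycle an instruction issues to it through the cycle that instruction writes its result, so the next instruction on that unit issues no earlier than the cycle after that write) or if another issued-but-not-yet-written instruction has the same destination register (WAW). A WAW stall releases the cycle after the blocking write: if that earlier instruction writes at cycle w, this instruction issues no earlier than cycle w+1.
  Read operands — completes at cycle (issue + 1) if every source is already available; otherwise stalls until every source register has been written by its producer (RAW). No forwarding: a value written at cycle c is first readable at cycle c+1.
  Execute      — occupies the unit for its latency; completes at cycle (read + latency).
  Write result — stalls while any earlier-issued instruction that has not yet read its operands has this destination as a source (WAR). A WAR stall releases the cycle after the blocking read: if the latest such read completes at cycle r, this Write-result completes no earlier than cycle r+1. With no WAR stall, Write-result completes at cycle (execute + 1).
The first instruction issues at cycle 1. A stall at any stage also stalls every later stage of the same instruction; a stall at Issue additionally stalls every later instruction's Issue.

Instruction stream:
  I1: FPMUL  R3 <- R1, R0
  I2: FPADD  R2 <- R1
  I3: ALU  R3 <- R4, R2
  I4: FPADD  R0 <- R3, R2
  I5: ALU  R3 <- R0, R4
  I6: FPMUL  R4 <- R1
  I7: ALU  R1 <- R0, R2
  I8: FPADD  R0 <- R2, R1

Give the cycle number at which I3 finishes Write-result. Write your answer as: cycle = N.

cycle = 12

[1] I1 dispatched to FPMUL
[2] I1 operands ready, I2 dispatched to FPADD
[3] I2 operands ready
[6] I2 complete
[7] I1 complete, R2←I2
[8] R3←I1
[9] I3 dispatched to ALU
[10] I3 operands ready, I4 dispatched to FPADD
[11] I3 complete
[12] R3←I3
[13] I4 operands ready, I5 dispatched to ALU
[14] I6 dispatched to FPMUL
[15] I6 operands ready
[16] I4 complete
[17] R0←I4
[18] I5 operands ready
[19] I5 complete
[20] R3←I5, I6 complete
[21] R4←I6, I7 dispatched to ALU
[22] I7 operands ready, I8 dispatched to FPADD
[23] I7 complete
[24] R1←I7
[25] I8 operands ready
[28] I8 complete
[29] R0←I8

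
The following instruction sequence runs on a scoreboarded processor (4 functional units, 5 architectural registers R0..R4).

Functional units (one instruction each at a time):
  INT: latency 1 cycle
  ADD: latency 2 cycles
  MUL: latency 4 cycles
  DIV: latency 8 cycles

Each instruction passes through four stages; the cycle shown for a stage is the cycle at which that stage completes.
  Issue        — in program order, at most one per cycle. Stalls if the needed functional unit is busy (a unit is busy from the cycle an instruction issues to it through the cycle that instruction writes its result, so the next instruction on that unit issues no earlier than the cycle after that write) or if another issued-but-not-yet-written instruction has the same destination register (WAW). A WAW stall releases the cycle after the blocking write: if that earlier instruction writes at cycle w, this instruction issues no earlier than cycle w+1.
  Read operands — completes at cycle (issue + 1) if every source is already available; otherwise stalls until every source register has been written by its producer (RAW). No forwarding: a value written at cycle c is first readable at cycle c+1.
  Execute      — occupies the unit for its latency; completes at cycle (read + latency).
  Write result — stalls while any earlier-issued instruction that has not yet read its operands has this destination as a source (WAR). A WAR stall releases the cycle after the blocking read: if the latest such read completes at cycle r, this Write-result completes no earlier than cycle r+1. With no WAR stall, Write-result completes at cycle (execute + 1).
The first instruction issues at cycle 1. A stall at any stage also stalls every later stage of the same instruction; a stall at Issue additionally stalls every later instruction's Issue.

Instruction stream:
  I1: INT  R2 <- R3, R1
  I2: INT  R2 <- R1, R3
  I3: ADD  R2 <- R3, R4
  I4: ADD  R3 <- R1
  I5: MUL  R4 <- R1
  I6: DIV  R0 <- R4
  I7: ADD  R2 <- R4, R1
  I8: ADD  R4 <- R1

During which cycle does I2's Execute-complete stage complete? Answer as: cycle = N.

cycle = 7

cycle 1: I1 issues→INT
cycle 2: I1 reads
cycle 3: I1 exec-done
cycle 4: I1 writes R2
cycle 5: I2 issues→INT
cycle 6: I2 reads
cycle 7: I2 exec-done
cycle 8: I2 writes R2
cycle 9: I3 issues→ADD
cycle 10: I3 reads
cycle 12: I3 exec-done
cycle 13: I3 writes R2
cycle 14: I4 issues→ADD
cycle 15: I4 reads · I5 issues→MUL
cycle 16: I5 reads · I6 issues→DIV
cycle 17: I4 exec-done
cycle 18: I4 writes R3
cycle 19: I7 issues→ADD
cycle 20: I5 exec-done
cycle 21: I5 writes R4
cycle 22: I6 reads · I7 reads
cycle 24: I7 exec-done
cycle 25: I7 writes R2
cycle 26: I8 issues→ADD
cycle 27: I8 reads
cycle 29: I8 exec-done
cycle 30: I6 exec-done · I8 writes R4
cycle 31: I6 writes R0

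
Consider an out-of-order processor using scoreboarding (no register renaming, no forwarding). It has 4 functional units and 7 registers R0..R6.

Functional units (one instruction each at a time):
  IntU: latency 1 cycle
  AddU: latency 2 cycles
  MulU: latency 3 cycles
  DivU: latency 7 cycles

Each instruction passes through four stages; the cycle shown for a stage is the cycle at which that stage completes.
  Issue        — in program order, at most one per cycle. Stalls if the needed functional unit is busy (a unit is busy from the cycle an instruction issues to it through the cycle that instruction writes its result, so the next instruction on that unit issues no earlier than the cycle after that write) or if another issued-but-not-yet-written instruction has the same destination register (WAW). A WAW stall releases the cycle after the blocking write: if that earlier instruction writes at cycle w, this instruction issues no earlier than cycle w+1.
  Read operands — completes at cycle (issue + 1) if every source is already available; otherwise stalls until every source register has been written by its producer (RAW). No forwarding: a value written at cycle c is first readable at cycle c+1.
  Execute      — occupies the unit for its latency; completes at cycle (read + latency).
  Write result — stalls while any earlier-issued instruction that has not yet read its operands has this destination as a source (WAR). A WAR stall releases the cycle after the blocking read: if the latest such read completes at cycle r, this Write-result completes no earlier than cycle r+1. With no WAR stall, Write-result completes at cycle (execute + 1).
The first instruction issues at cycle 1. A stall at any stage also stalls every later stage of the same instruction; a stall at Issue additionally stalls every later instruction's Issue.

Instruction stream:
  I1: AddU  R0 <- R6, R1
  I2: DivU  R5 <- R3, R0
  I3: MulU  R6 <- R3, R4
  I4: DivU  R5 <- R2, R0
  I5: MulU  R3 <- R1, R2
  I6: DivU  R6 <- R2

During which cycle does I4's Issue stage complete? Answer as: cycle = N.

[I1] 1/2/4/5
[I2] 2/6/13/14  (RAW R0: wait I1 write@5)
[I3] 3/4/7/8
[I4] 15/16/23/24  (struct: DivU busy until I2 writes@14)
[I5] 16/17/20/21
[I6] 25/26/33/34  (struct: DivU busy until I4 writes@24)

cycle = 15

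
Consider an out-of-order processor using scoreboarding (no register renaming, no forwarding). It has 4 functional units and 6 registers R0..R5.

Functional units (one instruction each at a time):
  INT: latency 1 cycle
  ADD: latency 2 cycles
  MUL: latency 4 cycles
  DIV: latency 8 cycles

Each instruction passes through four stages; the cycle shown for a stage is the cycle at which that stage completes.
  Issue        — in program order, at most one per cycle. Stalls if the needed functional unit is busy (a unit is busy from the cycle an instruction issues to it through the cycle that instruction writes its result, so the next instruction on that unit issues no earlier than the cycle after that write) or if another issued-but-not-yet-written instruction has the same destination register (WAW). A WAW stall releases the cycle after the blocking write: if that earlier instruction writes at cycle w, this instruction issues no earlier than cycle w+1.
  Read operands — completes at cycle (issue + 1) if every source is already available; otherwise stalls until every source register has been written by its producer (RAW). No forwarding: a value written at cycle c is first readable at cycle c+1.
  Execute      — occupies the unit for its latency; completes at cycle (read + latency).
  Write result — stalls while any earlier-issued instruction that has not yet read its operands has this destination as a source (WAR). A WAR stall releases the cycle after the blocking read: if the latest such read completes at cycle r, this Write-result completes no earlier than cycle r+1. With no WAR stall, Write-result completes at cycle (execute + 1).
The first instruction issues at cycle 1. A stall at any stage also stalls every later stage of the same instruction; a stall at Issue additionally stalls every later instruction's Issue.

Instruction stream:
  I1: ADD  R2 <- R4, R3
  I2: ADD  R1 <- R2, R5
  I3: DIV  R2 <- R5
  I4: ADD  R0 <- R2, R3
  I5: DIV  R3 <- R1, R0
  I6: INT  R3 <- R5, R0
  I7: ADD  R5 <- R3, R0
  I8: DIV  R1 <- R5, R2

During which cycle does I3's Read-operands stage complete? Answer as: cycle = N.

cycle = 8

  I1 | 1 | 2 | 4 | 5
  I2 | 6 | 7 | 9 | 10   struct: ADD busy until I1 writes@5
  I3 | 7 | 8 | 16 | 17
  I4 | 11 | 18 | 20 | 21   struct: ADD busy until I2 writes@10 · RAW R2: wait I3 write@17
  I5 | 18 | 22 | 30 | 31   struct: DIV busy until I3 writes@17 · RAW R0: wait I4 write@21
  I6 | 32 | 33 | 34 | 35   WAW R3: wait I5 write@31
  I7 | 33 | 36 | 38 | 39   RAW R3: wait I6 write@35
  I8 | 34 | 40 | 48 | 49   RAW R5: wait I7 write@39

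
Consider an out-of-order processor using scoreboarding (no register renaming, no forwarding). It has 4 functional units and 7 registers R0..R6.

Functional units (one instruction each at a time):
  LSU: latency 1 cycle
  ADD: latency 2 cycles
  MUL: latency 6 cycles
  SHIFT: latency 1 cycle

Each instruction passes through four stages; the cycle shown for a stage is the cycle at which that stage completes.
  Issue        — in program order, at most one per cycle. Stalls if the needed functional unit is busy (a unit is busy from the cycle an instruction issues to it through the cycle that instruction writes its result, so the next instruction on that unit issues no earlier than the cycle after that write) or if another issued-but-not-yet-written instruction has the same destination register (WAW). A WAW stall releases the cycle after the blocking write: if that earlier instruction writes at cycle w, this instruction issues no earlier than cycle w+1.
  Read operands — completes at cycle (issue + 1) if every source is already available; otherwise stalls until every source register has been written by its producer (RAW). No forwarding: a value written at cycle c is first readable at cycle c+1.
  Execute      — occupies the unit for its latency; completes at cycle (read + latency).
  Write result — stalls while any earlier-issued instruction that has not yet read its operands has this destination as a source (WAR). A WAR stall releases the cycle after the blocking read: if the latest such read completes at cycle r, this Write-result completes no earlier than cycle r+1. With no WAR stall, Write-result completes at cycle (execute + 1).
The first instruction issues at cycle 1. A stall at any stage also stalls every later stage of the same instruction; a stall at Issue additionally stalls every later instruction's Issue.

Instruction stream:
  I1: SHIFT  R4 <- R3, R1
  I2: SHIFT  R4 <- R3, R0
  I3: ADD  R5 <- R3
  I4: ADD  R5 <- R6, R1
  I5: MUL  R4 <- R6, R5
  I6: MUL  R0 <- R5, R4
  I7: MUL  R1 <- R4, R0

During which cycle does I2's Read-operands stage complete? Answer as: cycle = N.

I1 -> (1, 2, 3, 4)
I2 -> (5, 6, 7, 8)  // struct: SHIFT busy until I1 writes@4
I3 -> (6, 7, 9, 10)
I4 -> (11, 12, 14, 15)  // struct: ADD busy until I3 writes@10
I5 -> (12, 16, 22, 23)  // RAW R5: wait I4 write@15
I6 -> (24, 25, 31, 32)  // struct: MUL busy until I5 writes@23
I7 -> (33, 34, 40, 41)  // struct: MUL busy until I6 writes@32

cycle = 6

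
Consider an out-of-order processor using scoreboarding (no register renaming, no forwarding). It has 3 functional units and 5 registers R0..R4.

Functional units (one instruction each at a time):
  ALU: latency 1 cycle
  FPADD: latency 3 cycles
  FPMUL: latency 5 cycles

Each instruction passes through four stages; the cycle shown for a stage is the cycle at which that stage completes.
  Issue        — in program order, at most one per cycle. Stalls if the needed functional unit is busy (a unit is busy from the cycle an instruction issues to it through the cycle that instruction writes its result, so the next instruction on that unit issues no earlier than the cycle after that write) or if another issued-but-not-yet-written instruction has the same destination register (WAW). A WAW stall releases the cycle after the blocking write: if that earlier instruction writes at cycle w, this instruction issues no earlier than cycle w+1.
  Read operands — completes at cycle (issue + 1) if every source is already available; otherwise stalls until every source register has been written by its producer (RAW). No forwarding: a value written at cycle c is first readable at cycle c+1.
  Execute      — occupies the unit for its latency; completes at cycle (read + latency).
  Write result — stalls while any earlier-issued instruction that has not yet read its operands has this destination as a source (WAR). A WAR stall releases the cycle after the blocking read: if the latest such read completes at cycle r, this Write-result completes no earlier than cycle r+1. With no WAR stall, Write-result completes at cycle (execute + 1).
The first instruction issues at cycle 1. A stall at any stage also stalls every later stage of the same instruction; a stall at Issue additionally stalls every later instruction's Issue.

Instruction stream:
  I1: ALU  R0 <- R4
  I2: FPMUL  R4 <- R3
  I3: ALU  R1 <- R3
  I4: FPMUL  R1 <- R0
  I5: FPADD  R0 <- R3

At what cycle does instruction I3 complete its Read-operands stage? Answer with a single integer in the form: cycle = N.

I1  is:1  ro:2  ex:3  wr:4
I2  is:2  ro:3  ex:8  wr:9
I3  is:5  ro:6  ex:7  wr:8  — struct: ALU busy until I1 writes@4
I4  is:10  ro:11  ex:16  wr:17  — struct: FPMUL busy until I2 writes@9
I5  is:11  ro:12  ex:15  wr:16

cycle = 6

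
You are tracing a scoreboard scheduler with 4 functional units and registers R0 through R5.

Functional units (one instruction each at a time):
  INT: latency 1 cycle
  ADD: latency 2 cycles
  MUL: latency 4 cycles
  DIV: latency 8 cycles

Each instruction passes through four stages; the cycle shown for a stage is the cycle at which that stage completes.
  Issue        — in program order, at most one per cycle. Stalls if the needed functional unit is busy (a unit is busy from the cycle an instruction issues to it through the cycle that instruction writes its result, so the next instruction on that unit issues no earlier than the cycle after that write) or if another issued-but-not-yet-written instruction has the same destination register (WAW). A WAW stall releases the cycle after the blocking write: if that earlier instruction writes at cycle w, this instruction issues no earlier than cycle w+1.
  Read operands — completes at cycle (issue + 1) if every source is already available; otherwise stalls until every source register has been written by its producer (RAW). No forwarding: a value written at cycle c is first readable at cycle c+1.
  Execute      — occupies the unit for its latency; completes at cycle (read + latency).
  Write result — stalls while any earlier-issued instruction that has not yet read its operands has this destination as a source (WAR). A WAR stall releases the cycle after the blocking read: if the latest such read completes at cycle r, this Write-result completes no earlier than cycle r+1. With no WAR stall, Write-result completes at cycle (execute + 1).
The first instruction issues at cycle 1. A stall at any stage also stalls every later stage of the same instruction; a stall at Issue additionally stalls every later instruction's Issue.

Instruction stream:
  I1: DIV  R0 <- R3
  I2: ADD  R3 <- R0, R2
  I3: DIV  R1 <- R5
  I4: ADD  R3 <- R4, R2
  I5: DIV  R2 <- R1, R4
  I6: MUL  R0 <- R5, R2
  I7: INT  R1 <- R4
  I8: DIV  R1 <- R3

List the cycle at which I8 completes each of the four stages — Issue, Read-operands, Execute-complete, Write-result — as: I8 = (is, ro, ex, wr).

I8 = (34, 35, 43, 44)

c1: issue I1 (DIV)
c2: I1 read-ops, issue I2 (ADD)
c10: I1 finished on DIV
c11: I1→R0
c12: I2 read-ops, issue I3 (DIV)
c13: I3 read-ops
c14: I2 finished on ADD
c15: I2→R3
c16: issue I4 (ADD)
c17: I4 read-ops
c19: I4 finished on ADD
c20: I4→R3
c21: I3 finished on DIV
c22: I3→R1
c23: issue I5 (DIV)
c24: I5 read-ops, issue I6 (MUL)
c25: issue I7 (INT)
c26: I7 read-ops
c27: I7 finished on INT
c28: I7→R1
c32: I5 finished on DIV
c33: I5→R2
c34: I6 read-ops, issue I8 (DIV)
c35: I8 read-ops
c38: I6 finished on MUL
c39: I6→R0
c43: I8 finished on DIV
c44: I8→R1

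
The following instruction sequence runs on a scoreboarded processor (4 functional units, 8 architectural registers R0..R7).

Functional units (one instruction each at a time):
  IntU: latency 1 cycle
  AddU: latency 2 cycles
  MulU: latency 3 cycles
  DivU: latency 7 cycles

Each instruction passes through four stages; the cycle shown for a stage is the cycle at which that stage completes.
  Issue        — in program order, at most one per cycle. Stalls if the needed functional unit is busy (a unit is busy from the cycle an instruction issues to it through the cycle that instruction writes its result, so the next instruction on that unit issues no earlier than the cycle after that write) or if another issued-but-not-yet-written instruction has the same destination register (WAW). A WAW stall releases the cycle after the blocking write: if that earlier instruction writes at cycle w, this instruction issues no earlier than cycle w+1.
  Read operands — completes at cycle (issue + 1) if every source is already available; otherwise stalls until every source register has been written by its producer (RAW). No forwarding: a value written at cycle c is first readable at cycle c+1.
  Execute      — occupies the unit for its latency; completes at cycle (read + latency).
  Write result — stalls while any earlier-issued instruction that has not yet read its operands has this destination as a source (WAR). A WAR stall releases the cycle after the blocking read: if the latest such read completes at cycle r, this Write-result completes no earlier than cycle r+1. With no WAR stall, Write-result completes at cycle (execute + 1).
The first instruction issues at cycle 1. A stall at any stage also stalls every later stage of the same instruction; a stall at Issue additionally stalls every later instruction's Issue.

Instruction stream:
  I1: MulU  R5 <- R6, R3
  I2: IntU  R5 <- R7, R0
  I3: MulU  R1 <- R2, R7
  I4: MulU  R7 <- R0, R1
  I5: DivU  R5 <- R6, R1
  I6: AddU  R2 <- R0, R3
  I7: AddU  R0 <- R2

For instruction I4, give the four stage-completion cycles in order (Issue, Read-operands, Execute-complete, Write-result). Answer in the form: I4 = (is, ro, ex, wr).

t=1  I1→MulU
t=2  I1 RO
t=5  I1 EX
t=6  I1 WR R5
t=7  I2→IntU
t=8  I2 RO, I3→MulU
t=9  I2 EX, I3 RO
t=10  I2 WR R5
t=12  I3 EX
t=13  I3 WR R1
t=14  I4→MulU
t=15  I4 RO, I5→DivU
t=16  I5 RO, I6→AddU
t=17  I6 RO
t=18  I4 EX
t=19  I4 WR R7, I6 EX
t=20  I6 WR R2
t=21  I7→AddU
t=22  I7 RO
t=23  I5 EX
t=24  I5 WR R5, I7 EX
t=25  I7 WR R0

I4 = (14, 15, 18, 19)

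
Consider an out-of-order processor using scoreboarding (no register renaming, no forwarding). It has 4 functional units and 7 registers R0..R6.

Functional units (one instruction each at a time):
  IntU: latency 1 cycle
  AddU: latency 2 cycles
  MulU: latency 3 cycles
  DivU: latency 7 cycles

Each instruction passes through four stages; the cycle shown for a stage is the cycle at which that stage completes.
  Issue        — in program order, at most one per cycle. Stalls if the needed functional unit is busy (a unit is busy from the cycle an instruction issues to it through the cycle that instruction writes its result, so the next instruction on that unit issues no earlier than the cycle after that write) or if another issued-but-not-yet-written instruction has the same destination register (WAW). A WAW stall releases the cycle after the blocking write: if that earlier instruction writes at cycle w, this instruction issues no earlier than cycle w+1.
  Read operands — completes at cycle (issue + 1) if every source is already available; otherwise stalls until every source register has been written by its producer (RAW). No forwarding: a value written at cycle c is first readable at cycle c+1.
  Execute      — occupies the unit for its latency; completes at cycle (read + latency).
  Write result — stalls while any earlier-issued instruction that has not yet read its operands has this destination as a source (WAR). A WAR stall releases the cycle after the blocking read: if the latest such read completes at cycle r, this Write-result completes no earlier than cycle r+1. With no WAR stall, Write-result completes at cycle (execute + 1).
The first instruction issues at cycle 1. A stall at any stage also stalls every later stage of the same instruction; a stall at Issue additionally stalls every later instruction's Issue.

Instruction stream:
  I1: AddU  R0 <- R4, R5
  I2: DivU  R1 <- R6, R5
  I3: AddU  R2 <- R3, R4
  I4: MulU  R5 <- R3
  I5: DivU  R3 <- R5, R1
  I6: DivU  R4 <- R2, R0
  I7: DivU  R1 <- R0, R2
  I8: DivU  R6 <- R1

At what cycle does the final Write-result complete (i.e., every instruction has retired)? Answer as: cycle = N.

cycle = 51

t=1  I1 issues→AddU
t=2  I1 reads | I2 issues→DivU
t=3  I2 reads
t=4  I1 exec-done
t=5  I1 writes R0
t=6  I3 issues→AddU
t=7  I3 reads | I4 issues→MulU
t=8  I4 reads
t=9  I3 exec-done
t=10  I2 exec-done | I3 writes R2
t=11  I2 writes R1 | I4 exec-done
t=12  I4 writes R5 | I5 issues→DivU
t=13  I5 reads
t=20  I5 exec-done
t=21  I5 writes R3
t=22  I6 issues→DivU
t=23  I6 reads
t=30  I6 exec-done
t=31  I6 writes R4
t=32  I7 issues→DivU
t=33  I7 reads
t=40  I7 exec-done
t=41  I7 writes R1
t=42  I8 issues→DivU
t=43  I8 reads
t=50  I8 exec-done
t=51  I8 writes R6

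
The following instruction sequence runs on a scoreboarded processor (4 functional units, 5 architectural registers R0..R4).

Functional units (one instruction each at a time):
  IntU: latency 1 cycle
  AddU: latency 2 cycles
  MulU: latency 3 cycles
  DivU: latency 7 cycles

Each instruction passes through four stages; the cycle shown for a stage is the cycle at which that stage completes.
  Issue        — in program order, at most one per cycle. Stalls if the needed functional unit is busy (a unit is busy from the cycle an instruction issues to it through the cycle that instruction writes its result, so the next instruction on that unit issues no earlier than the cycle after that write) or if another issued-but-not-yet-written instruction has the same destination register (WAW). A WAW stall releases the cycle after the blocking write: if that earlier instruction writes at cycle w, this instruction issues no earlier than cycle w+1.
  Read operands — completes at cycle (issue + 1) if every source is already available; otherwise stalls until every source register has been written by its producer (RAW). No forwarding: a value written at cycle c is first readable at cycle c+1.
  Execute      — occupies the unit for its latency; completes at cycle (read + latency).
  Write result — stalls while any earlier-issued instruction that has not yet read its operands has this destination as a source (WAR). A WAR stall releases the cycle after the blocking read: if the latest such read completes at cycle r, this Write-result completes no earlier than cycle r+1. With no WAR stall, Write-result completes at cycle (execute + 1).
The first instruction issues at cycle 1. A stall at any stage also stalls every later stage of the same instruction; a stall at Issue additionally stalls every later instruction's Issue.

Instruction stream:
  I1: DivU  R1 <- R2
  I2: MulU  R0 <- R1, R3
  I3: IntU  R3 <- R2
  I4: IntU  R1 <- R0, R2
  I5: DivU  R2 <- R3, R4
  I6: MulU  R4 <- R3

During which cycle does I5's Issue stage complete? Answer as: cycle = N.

I1  is:1  ro:2  ex:9  wr:10
I2  is:2  ro:11  ex:14  wr:15  — RAW R1: wait I1 write@10
I3  is:3  ro:4  ex:5  wr:12  — WAR R3: wait I2 read@11
I4  is:13  ro:16  ex:17  wr:18  — struct: IntU busy until I3 writes@12, RAW R0: wait I2 write@15
I5  is:14  ro:15  ex:22  wr:23
I6  is:16  ro:17  ex:20  wr:21  — struct: MulU busy until I2 writes@15

cycle = 14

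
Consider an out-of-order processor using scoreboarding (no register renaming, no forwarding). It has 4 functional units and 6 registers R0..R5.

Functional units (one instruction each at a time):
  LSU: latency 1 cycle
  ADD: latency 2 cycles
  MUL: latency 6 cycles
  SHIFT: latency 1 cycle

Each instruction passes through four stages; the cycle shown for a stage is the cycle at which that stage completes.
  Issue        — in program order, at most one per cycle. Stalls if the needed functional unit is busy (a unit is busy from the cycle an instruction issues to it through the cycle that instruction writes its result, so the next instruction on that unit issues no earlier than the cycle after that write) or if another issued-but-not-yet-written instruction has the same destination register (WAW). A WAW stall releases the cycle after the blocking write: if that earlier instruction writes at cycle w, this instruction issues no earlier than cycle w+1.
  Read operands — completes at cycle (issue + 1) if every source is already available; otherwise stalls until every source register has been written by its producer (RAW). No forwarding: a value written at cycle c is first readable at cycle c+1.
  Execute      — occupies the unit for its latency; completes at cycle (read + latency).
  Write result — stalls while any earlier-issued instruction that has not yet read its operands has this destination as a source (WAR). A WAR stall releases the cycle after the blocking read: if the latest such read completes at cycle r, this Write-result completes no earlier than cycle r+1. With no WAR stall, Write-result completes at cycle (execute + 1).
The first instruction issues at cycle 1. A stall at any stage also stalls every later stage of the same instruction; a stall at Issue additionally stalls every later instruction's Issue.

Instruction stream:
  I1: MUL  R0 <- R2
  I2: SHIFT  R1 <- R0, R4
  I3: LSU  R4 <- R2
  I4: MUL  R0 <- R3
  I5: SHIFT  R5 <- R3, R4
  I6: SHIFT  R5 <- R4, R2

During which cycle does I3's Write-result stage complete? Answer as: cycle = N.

cycle = 11

c1: I1→MUL
c2: I1 RO | I2→SHIFT
c3: I3→LSU
c4: I3 RO
c5: I3 EX
c8: I1 EX
c9: I1 WR R0
c10: I2 RO | I4→MUL
c11: I2 EX | I3 WR R4 | I4 RO
c12: I2 WR R1
c13: I5→SHIFT
c14: I5 RO
c15: I5 EX
c16: I5 WR R5
c17: I4 EX | I6→SHIFT
c18: I4 WR R0 | I6 RO
c19: I6 EX
c20: I6 WR R5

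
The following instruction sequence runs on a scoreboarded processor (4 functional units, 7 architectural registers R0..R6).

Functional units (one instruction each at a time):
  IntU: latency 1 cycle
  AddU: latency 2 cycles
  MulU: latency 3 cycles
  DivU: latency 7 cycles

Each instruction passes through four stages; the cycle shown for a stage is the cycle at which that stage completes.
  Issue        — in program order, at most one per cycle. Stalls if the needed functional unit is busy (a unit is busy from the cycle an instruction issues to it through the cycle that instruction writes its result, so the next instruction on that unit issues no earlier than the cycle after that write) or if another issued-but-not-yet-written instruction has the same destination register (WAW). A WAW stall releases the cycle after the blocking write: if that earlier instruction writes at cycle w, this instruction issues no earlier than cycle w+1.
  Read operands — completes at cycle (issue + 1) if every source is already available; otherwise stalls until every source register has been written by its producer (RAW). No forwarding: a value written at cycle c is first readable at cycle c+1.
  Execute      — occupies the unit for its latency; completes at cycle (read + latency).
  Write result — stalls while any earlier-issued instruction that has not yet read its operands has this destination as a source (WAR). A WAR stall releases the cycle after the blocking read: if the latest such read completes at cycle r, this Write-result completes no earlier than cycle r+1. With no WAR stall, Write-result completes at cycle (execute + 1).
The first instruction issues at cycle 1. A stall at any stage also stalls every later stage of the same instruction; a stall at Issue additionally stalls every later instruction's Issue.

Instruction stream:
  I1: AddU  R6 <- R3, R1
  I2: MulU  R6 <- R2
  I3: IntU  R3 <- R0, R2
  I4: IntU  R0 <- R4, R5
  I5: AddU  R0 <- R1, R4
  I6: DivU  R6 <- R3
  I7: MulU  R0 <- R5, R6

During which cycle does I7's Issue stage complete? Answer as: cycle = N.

cycle = 20

cycle 1: I1→AddU
cycle 2: I1 RO
cycle 4: I1 EX
cycle 5: I1 WR R6
cycle 6: I2→MulU
cycle 7: I2 RO · I3→IntU
cycle 8: I3 RO
cycle 9: I3 EX
cycle 10: I2 EX · I3 WR R3
cycle 11: I2 WR R6 · I4→IntU
cycle 12: I4 RO
cycle 13: I4 EX
cycle 14: I4 WR R0
cycle 15: I5→AddU
cycle 16: I5 RO · I6→DivU
cycle 17: I6 RO
cycle 18: I5 EX
cycle 19: I5 WR R0
cycle 20: I7→MulU
cycle 24: I6 EX
cycle 25: I6 WR R6
cycle 26: I7 RO
cycle 29: I7 EX
cycle 30: I7 WR R0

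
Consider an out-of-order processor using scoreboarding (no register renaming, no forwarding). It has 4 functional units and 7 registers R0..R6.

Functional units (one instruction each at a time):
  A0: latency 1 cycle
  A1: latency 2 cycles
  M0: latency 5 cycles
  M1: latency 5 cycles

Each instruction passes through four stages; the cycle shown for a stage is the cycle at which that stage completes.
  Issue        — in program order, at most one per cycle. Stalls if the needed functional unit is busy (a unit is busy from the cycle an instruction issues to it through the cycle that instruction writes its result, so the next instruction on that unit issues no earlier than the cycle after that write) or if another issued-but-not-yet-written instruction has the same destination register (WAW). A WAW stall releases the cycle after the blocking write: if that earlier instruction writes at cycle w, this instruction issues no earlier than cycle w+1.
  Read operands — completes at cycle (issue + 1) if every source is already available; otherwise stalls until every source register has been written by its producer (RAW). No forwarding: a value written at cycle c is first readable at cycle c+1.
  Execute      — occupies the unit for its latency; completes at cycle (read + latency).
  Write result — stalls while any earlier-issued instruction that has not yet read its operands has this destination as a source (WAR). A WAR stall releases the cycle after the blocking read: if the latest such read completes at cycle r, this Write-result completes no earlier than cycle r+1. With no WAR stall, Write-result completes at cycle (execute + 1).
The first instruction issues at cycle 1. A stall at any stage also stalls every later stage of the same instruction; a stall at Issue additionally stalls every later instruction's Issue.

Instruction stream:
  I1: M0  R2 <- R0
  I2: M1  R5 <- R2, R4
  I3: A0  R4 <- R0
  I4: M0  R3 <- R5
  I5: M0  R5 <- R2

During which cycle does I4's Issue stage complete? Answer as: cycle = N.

cycle = 9

c1: I1→M0
c2: I1 RO; I2→M1
c3: I3→A0
c4: I3 RO
c5: I3 EX
c7: I1 EX
c8: I1 WR R2
c9: I2 RO; I4→M0
c10: I3 WR R4
c14: I2 EX
c15: I2 WR R5
c16: I4 RO
c21: I4 EX
c22: I4 WR R3
c23: I5→M0
c24: I5 RO
c29: I5 EX
c30: I5 WR R5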